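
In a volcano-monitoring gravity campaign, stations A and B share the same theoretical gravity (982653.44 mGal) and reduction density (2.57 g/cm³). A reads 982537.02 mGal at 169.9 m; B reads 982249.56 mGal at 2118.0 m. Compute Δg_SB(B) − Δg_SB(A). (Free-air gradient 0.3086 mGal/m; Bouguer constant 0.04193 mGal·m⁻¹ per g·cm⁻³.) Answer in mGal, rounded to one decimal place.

103.8

Δg_SB(A) = 982537.02 − 982653.44 + 0.3086×169.9 − 0.04193×2.57×169.9 = -82.30 mGal
Δg_SB(B) = 982249.56 − 982653.44 + 0.3086×2118.0 − 0.04193×2.57×2118.0 = 21.50 mGal
Difference = 21.50 − (-82.30) = 103.80 mGal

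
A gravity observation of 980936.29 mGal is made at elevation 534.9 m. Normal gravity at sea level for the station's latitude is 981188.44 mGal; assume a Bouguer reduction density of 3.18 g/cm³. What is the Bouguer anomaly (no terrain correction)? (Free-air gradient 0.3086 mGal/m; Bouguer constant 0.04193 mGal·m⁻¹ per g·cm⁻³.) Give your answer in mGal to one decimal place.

-158.4

Free-air correction = 0.3086 × 534.9 = 165.07 mGal
Free-air anomaly = 980936.29 − 981188.44 + (165.07) = -87.08 mGal
Bouguer slab correction = 0.04193 × 3.18 × 534.9 = 71.32 mGal
Simple Bouguer anomaly = -87.08 − (71.32) = -158.40 mGal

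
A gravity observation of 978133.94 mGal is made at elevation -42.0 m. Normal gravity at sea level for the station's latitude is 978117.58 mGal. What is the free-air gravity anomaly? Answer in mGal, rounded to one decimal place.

Free-air correction = 0.3086 × -42.0 = -12.96 mGal
Free-air anomaly = 978133.94 − 978117.58 + (-12.96) = 3.40 mGal

3.4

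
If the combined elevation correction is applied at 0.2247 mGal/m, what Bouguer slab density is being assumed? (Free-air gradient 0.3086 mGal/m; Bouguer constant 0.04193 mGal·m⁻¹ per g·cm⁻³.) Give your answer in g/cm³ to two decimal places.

0.2247 = 0.3086 − 0.04193 × ρ
ρ = (0.3086 − 0.2247) / 0.04193 = 2.00 g/cm³

2.00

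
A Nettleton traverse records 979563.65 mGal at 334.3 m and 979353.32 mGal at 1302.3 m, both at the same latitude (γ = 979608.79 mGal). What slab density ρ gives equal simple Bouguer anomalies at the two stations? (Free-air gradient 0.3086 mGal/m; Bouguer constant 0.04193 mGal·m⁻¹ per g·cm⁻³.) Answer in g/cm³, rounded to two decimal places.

Δg_obs = 979353.32 − 979563.65 = -210.33 mGal over Δh = 1302.3 − 334.3 = 968.0 m
Equal Bouguer anomalies ⇒ Δg_obs + (0.3086 − 0.04193ρ)·Δh = 0
0.3086 − 0.04193ρ = −Δg_obs/Δh = 0.21728
ρ = (0.3086 − 0.21728) / 0.04193 = 2.18 g/cm³

2.18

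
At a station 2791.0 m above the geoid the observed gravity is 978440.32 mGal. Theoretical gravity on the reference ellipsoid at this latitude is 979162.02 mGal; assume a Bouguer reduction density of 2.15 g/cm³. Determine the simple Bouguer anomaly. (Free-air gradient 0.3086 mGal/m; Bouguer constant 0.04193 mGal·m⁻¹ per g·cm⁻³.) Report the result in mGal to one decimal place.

Free-air correction = 0.3086 × 2791.0 = 861.30 mGal
Free-air anomaly = 978440.32 − 979162.02 + (861.30) = 139.60 mGal
Bouguer slab correction = 0.04193 × 2.15 × 2791.0 = 251.61 mGal
Simple Bouguer anomaly = 139.60 − (251.61) = -112.01 mGal

-112.0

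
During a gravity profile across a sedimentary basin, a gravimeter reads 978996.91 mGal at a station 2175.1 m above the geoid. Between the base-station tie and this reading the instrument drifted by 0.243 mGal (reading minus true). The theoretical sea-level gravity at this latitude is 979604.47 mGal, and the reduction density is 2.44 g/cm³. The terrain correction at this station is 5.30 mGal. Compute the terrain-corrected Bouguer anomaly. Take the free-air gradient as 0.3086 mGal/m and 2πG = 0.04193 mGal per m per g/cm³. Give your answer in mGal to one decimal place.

-153.8

Drift-corrected reading = 978996.91 − (0.243) = 978996.667 mGal
Free-air correction = 0.3086 × 2175.1 = 671.24 mGal
Free-air anomaly = 978996.667 − 979604.47 + (671.24) = 63.437 mGal
Bouguer slab correction = 0.04193 × 2.44 × 2175.1 = 222.53 mGal
Simple Bouguer anomaly = 63.437 − (222.53) = -159.093 mGal
Complete Bouguer anomaly = -159.093 + 5.30 = -153.793 mGal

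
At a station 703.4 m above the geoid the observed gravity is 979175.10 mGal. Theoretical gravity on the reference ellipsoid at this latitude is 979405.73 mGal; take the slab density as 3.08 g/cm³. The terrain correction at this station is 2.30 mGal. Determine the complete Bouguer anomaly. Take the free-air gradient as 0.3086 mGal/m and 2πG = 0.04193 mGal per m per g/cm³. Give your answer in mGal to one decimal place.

Free-air correction = 0.3086 × 703.4 = 217.07 mGal
Free-air anomaly = 979175.10 − 979405.73 + (217.07) = -13.56 mGal
Bouguer slab correction = 0.04193 × 3.08 × 703.4 = 90.84 mGal
Simple Bouguer anomaly = -13.56 − (90.84) = -104.40 mGal
Complete Bouguer anomaly = -104.40 + 2.30 = -102.10 mGal

-102.1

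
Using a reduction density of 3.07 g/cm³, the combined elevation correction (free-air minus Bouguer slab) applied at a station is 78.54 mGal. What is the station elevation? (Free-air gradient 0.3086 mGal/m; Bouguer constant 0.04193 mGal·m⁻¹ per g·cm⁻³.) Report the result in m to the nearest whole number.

437

Combined gradient = 0.3086 − 0.04193 × 3.07 = 0.1798749 mGal/m
h = 78.54 / 0.1798749 = 436.64 m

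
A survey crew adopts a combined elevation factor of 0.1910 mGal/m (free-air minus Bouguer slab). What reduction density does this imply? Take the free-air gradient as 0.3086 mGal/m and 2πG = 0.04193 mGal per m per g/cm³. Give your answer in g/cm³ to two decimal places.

2.80

0.1910 = 0.3086 − 0.04193 × ρ
ρ = (0.3086 − 0.1910) / 0.04193 = 2.80 g/cm³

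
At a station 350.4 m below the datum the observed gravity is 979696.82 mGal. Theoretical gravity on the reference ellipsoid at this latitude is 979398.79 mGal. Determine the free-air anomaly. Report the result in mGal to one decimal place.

189.9

Free-air correction = 0.3086 × -350.4 = -108.13 mGal
Free-air anomaly = 979696.82 − 979398.79 + (-108.13) = 189.90 mGal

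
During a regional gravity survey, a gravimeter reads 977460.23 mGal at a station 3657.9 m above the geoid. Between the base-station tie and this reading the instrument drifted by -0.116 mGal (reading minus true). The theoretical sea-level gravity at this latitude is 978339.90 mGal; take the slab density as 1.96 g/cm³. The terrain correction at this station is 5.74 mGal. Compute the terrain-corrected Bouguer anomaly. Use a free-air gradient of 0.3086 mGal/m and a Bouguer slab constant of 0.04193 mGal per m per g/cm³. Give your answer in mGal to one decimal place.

-45.6

Drift-corrected reading = 977460.23 − (-0.116) = 977460.346 mGal
Free-air correction = 0.3086 × 3657.9 = 1128.83 mGal
Free-air anomaly = 977460.346 − 978339.90 + (1128.83) = 249.276 mGal
Bouguer slab correction = 0.04193 × 1.96 × 3657.9 = 300.62 mGal
Simple Bouguer anomaly = 249.276 − (300.62) = -51.344 mGal
Complete Bouguer anomaly = -51.344 + 5.74 = -45.604 mGal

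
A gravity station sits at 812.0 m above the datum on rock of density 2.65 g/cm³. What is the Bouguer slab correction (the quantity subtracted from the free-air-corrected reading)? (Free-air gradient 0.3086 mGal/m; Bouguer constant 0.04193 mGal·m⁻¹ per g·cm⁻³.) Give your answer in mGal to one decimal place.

90.2

Bouguer slab correction = 0.04193 × 2.65 × 812.0 = 90.2 mGal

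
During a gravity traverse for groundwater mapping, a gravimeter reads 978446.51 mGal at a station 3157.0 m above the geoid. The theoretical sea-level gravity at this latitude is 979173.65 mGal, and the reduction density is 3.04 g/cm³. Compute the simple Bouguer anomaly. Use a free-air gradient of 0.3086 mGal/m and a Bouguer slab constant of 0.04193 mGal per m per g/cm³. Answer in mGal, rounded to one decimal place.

-155.3

Free-air correction = 0.3086 × 3157.0 = 974.25 mGal
Free-air anomaly = 978446.51 − 979173.65 + (974.25) = 247.11 mGal
Bouguer slab correction = 0.04193 × 3.04 × 3157.0 = 402.41 mGal
Simple Bouguer anomaly = 247.11 − (402.41) = -155.30 mGal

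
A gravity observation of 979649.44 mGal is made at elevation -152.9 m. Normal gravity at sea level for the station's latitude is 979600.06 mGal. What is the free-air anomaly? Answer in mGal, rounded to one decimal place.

Free-air correction = 0.3086 × -152.9 = -47.18 mGal
Free-air anomaly = 979649.44 − 979600.06 + (-47.18) = 2.20 mGal

2.2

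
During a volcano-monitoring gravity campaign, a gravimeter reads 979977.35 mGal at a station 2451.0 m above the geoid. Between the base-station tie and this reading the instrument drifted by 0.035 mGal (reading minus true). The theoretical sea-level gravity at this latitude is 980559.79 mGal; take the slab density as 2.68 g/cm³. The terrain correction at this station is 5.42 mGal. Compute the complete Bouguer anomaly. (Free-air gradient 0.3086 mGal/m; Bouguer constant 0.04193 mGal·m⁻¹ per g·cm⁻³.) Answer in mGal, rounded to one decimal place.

Drift-corrected reading = 979977.35 − (0.035) = 979977.315 mGal
Free-air correction = 0.3086 × 2451.0 = 756.38 mGal
Free-air anomaly = 979977.315 − 980559.79 + (756.38) = 173.905 mGal
Bouguer slab correction = 0.04193 × 2.68 × 2451.0 = 275.42 mGal
Simple Bouguer anomaly = 173.905 − (275.42) = -101.515 mGal
Complete Bouguer anomaly = -101.515 + 5.42 = -96.095 mGal

-96.1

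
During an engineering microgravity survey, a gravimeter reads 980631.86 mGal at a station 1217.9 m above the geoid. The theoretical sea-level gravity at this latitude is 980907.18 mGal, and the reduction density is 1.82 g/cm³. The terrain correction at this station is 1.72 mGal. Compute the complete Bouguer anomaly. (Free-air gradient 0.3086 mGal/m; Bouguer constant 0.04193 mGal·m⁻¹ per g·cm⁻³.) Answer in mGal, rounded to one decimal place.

9.3

Free-air correction = 0.3086 × 1217.9 = 375.84 mGal
Free-air anomaly = 980631.86 − 980907.18 + (375.84) = 100.52 mGal
Bouguer slab correction = 0.04193 × 1.82 × 1217.9 = 92.94 mGal
Simple Bouguer anomaly = 100.52 − (92.94) = 7.58 mGal
Complete Bouguer anomaly = 7.58 + 1.72 = 9.30 mGal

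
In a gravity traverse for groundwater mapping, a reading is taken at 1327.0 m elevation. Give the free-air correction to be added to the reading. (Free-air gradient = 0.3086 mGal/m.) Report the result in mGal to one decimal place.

409.5

Free-air correction = 0.3086 × 1327.0 = 409.5 mGal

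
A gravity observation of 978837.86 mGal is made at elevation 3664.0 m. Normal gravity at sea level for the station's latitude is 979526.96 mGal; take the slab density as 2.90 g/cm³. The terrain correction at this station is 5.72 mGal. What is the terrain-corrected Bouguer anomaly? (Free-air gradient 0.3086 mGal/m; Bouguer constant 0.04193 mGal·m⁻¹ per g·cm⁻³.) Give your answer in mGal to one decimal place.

1.8

Free-air correction = 0.3086 × 3664.0 = 1130.71 mGal
Free-air anomaly = 978837.86 − 979526.96 + (1130.71) = 441.61 mGal
Bouguer slab correction = 0.04193 × 2.90 × 3664.0 = 445.53 mGal
Simple Bouguer anomaly = 441.61 − (445.53) = -3.92 mGal
Complete Bouguer anomaly = -3.92 + 5.72 = 1.80 mGal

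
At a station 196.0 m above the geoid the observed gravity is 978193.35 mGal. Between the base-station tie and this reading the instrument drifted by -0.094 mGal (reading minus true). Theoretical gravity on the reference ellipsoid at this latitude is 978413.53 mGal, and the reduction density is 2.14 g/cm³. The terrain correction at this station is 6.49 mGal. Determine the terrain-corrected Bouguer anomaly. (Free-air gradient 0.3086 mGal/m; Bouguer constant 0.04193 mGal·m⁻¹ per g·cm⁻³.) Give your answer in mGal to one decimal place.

-170.7

Drift-corrected reading = 978193.35 − (-0.094) = 978193.444 mGal
Free-air correction = 0.3086 × 196.0 = 60.49 mGal
Free-air anomaly = 978193.444 − 978413.53 + (60.49) = -159.596 mGal
Bouguer slab correction = 0.04193 × 2.14 × 196.0 = 17.59 mGal
Simple Bouguer anomaly = -159.596 − (17.59) = -177.186 mGal
Complete Bouguer anomaly = -177.186 + 6.49 = -170.696 mGal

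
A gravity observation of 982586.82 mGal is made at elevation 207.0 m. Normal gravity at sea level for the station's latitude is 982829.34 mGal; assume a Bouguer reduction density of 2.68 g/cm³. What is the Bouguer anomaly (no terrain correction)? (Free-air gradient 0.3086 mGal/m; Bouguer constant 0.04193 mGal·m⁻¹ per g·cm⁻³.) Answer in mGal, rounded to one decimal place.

Free-air correction = 0.3086 × 207.0 = 63.88 mGal
Free-air anomaly = 982586.82 − 982829.34 + (63.88) = -178.64 mGal
Bouguer slab correction = 0.04193 × 2.68 × 207.0 = 23.26 mGal
Simple Bouguer anomaly = -178.64 − (23.26) = -201.90 mGal

-201.9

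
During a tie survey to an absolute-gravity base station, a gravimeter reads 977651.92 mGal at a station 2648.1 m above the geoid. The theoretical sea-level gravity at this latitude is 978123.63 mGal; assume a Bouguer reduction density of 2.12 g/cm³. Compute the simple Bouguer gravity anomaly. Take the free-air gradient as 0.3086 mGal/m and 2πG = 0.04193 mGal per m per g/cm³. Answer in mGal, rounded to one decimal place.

Free-air correction = 0.3086 × 2648.1 = 817.20 mGal
Free-air anomaly = 977651.92 − 978123.63 + (817.20) = 345.49 mGal
Bouguer slab correction = 0.04193 × 2.12 × 2648.1 = 235.39 mGal
Simple Bouguer anomaly = 345.49 − (235.39) = 110.10 mGal

110.1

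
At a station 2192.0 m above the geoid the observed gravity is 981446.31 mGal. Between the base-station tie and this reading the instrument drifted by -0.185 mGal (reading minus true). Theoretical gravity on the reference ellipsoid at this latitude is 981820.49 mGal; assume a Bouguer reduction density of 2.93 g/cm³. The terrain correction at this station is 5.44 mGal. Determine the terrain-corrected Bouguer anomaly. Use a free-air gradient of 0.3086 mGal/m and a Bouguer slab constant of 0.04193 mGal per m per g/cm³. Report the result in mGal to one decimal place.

38.6

Drift-corrected reading = 981446.31 − (-0.185) = 981446.495 mGal
Free-air correction = 0.3086 × 2192.0 = 676.45 mGal
Free-air anomaly = 981446.495 − 981820.49 + (676.45) = 302.455 mGal
Bouguer slab correction = 0.04193 × 2.93 × 2192.0 = 269.30 mGal
Simple Bouguer anomaly = 302.455 − (269.30) = 33.155 mGal
Complete Bouguer anomaly = 33.155 + 5.44 = 38.595 mGal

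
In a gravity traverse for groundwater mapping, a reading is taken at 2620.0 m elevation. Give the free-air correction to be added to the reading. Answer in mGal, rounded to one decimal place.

808.5

Free-air correction = 0.3086 × 2620.0 = 808.5 mGal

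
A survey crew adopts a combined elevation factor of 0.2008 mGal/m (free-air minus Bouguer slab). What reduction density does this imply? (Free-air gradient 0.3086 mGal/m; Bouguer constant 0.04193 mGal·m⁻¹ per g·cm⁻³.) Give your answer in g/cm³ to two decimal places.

2.57

0.2008 = 0.3086 − 0.04193 × ρ
ρ = (0.3086 − 0.2008) / 0.04193 = 2.57 g/cm³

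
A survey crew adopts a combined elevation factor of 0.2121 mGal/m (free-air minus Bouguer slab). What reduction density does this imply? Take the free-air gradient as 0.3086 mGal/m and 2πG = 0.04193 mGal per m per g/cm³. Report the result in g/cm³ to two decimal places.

0.2121 = 0.3086 − 0.04193 × ρ
ρ = (0.3086 − 0.2121) / 0.04193 = 2.30 g/cm³

2.30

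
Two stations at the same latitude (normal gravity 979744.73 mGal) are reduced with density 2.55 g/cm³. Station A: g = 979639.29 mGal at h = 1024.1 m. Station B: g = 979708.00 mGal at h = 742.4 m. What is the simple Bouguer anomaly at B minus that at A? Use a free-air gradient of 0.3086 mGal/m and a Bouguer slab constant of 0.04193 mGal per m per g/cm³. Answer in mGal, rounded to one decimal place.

11.9

Δg_SB(A) = 979639.29 − 979744.73 + 0.3086×1024.1 − 0.04193×2.55×1024.1 = 101.10 mGal
Δg_SB(B) = 979708.00 − 979744.73 + 0.3086×742.4 − 0.04193×2.55×742.4 = 113.00 mGal
Difference = 113.00 − (101.10) = 11.90 mGal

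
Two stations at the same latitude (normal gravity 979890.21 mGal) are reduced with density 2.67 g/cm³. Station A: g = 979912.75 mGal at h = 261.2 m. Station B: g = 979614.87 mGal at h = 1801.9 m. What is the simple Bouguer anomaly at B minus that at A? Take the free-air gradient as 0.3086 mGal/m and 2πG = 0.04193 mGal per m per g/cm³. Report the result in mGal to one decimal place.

Δg_SB(A) = 979912.75 − 979890.21 + 0.3086×261.2 − 0.04193×2.67×261.2 = 73.90 mGal
Δg_SB(B) = 979614.87 − 979890.21 + 0.3086×1801.9 − 0.04193×2.67×1801.9 = 79.00 mGal
Difference = 79.00 − (73.90) = 5.10 mGal

5.1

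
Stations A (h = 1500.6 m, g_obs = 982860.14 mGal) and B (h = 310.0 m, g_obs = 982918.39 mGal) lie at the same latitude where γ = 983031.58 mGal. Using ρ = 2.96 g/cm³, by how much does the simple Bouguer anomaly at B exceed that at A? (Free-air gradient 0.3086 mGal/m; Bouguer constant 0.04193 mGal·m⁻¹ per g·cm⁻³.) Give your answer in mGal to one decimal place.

-161.4

Δg_SB(A) = 982860.14 − 983031.58 + 0.3086×1500.6 − 0.04193×2.96×1500.6 = 105.40 mGal
Δg_SB(B) = 982918.39 − 983031.58 + 0.3086×310.0 − 0.04193×2.96×310.0 = -56.00 mGal
Difference = -56.00 − (105.40) = -161.40 mGal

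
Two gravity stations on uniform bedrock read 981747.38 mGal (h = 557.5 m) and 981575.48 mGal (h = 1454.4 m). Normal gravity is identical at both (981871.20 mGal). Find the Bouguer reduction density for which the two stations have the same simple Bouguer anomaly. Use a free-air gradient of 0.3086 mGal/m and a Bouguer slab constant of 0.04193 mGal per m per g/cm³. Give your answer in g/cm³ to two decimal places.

2.79

Δg_obs = 981575.48 − 981747.38 = -171.90 mGal over Δh = 1454.4 − 557.5 = 896.9 m
Equal Bouguer anomalies ⇒ Δg_obs + (0.3086 − 0.04193ρ)·Δh = 0
0.3086 − 0.04193ρ = −Δg_obs/Δh = 0.19166
ρ = (0.3086 − 0.19166) / 0.04193 = 2.79 g/cm³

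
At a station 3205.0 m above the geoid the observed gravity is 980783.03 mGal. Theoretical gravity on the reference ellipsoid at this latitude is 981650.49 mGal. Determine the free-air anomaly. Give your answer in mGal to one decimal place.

Free-air correction = 0.3086 × 3205.0 = 989.06 mGal
Free-air anomaly = 980783.03 − 981650.49 + (989.06) = 121.60 mGal

121.6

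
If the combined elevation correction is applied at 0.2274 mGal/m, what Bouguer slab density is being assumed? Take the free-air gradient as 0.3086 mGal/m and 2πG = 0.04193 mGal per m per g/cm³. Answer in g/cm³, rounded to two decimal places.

1.94

0.2274 = 0.3086 − 0.04193 × ρ
ρ = (0.3086 − 0.2274) / 0.04193 = 1.94 g/cm³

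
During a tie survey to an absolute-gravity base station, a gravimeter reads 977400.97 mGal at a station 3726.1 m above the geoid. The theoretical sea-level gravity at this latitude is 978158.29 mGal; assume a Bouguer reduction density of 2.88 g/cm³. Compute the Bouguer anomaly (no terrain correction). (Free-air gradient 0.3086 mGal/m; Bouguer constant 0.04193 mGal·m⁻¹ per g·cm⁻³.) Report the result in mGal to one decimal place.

-57.4

Free-air correction = 0.3086 × 3726.1 = 1149.87 mGal
Free-air anomaly = 977400.97 − 978158.29 + (1149.87) = 392.55 mGal
Bouguer slab correction = 0.04193 × 2.88 × 3726.1 = 449.96 mGal
Simple Bouguer anomaly = 392.55 − (449.96) = -57.41 mGal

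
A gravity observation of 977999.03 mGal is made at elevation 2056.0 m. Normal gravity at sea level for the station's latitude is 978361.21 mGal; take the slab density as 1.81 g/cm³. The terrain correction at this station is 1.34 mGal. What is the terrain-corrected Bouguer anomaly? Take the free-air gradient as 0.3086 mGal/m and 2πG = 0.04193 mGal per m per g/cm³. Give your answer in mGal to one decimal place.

Free-air correction = 0.3086 × 2056.0 = 634.48 mGal
Free-air anomaly = 977999.03 − 978361.21 + (634.48) = 272.30 mGal
Bouguer slab correction = 0.04193 × 1.81 × 2056.0 = 156.04 mGal
Simple Bouguer anomaly = 272.30 − (156.04) = 116.26 mGal
Complete Bouguer anomaly = 116.26 + 1.34 = 117.60 mGal

117.6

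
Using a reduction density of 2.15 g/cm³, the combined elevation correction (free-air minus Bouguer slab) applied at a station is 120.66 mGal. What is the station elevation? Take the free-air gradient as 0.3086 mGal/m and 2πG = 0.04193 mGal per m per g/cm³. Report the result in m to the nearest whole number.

Combined gradient = 0.3086 − 0.04193 × 2.15 = 0.2184505 mGal/m
h = 120.66 / 0.2184505 = 552.34 m

552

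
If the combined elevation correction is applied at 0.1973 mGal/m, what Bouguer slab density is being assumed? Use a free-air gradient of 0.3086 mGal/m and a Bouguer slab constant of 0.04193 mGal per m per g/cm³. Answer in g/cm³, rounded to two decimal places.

2.65

0.1973 = 0.3086 − 0.04193 × ρ
ρ = (0.3086 − 0.1973) / 0.04193 = 2.65 g/cm³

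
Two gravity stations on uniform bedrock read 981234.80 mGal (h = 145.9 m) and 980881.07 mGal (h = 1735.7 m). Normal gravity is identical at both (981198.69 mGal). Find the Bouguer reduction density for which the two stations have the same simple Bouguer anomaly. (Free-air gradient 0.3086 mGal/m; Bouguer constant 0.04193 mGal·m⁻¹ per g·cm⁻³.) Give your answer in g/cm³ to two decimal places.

2.05

Δg_obs = 980881.07 − 981234.80 = -353.73 mGal over Δh = 1735.7 − 145.9 = 1589.8 m
Equal Bouguer anomalies ⇒ Δg_obs + (0.3086 − 0.04193ρ)·Δh = 0
0.3086 − 0.04193ρ = −Δg_obs/Δh = 0.22250
ρ = (0.3086 − 0.22250) / 0.04193 = 2.05 g/cm³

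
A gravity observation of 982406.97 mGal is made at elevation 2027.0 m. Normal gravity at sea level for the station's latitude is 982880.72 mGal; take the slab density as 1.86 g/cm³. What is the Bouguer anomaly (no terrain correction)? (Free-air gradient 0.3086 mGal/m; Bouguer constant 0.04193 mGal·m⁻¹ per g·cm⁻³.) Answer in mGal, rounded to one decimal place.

-6.3

Free-air correction = 0.3086 × 2027.0 = 625.53 mGal
Free-air anomaly = 982406.97 − 982880.72 + (625.53) = 151.78 mGal
Bouguer slab correction = 0.04193 × 1.86 × 2027.0 = 158.09 mGal
Simple Bouguer anomaly = 151.78 − (158.09) = -6.31 mGal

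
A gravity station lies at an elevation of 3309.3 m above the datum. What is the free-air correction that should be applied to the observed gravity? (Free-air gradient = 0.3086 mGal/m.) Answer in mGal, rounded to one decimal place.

1021.2

Free-air correction = 0.3086 × 3309.3 = 1021.2 mGal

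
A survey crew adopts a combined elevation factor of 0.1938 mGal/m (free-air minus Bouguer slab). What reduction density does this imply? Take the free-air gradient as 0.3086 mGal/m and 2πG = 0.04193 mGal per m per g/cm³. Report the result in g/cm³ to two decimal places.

2.74

0.1938 = 0.3086 − 0.04193 × ρ
ρ = (0.3086 − 0.1938) / 0.04193 = 2.74 g/cm³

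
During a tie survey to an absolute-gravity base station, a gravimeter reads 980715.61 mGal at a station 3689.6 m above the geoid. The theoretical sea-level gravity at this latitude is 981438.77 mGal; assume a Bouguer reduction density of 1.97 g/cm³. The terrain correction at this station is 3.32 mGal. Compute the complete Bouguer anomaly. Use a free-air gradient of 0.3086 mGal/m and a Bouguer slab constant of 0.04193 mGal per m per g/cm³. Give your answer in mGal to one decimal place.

Free-air correction = 0.3086 × 3689.6 = 1138.61 mGal
Free-air anomaly = 980715.61 − 981438.77 + (1138.61) = 415.45 mGal
Bouguer slab correction = 0.04193 × 1.97 × 3689.6 = 304.77 mGal
Simple Bouguer anomaly = 415.45 − (304.77) = 110.68 mGal
Complete Bouguer anomaly = 110.68 + 3.32 = 114.00 mGal

114.0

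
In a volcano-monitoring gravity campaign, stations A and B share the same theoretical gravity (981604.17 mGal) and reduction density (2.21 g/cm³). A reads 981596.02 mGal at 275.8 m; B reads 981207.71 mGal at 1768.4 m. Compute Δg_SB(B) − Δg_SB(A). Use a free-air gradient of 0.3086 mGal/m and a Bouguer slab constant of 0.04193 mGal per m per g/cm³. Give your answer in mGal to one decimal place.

-66.0

Δg_SB(A) = 981596.02 − 981604.17 + 0.3086×275.8 − 0.04193×2.21×275.8 = 51.40 mGal
Δg_SB(B) = 981207.71 − 981604.17 + 0.3086×1768.4 − 0.04193×2.21×1768.4 = -14.60 mGal
Difference = -14.60 − (51.40) = -66.00 mGal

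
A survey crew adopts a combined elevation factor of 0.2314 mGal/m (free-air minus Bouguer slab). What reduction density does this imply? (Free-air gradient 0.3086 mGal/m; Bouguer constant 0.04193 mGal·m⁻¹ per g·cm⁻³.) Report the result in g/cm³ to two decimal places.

0.2314 = 0.3086 − 0.04193 × ρ
ρ = (0.3086 − 0.2314) / 0.04193 = 1.84 g/cm³

1.84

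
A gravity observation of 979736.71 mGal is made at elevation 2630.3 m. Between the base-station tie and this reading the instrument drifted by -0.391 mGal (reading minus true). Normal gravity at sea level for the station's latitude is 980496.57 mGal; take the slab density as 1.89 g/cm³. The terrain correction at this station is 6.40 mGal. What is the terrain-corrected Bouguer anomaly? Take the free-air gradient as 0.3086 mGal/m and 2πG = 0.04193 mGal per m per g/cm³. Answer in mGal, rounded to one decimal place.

-149.8

Drift-corrected reading = 979736.71 − (-0.391) = 979737.101 mGal
Free-air correction = 0.3086 × 2630.3 = 811.71 mGal
Free-air anomaly = 979737.101 − 980496.57 + (811.71) = 52.241 mGal
Bouguer slab correction = 0.04193 × 1.89 × 2630.3 = 208.45 mGal
Simple Bouguer anomaly = 52.241 − (208.45) = -156.209 mGal
Complete Bouguer anomaly = -156.209 + 6.40 = -149.809 mGal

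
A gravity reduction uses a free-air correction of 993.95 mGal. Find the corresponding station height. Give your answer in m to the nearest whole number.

h = 993.95 / 0.3086 = 3220.84 m

3221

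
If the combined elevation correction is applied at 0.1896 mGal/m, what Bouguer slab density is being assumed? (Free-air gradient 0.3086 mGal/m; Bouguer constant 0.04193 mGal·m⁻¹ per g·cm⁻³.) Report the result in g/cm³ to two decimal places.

2.84

0.1896 = 0.3086 − 0.04193 × ρ
ρ = (0.3086 − 0.1896) / 0.04193 = 2.84 g/cm³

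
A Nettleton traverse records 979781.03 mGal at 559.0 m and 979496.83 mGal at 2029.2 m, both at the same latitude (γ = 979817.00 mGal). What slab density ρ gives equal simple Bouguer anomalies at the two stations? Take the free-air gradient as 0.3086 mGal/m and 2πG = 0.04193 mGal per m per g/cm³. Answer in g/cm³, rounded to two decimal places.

Δg_obs = 979496.83 − 979781.03 = -284.20 mGal over Δh = 2029.2 − 559.0 = 1470.2 m
Equal Bouguer anomalies ⇒ Δg_obs + (0.3086 − 0.04193ρ)·Δh = 0
0.3086 − 0.04193ρ = −Δg_obs/Δh = 0.19331
ρ = (0.3086 − 0.19331) / 0.04193 = 2.75 g/cm³

2.75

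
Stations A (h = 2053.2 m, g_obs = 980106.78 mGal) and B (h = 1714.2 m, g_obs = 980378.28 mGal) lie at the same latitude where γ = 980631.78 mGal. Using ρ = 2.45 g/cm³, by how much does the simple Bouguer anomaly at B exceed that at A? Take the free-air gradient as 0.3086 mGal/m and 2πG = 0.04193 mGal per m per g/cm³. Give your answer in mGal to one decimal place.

Δg_SB(A) = 980106.78 − 980631.78 + 0.3086×2053.2 − 0.04193×2.45×2053.2 = -102.30 mGal
Δg_SB(B) = 980378.28 − 980631.78 + 0.3086×1714.2 − 0.04193×2.45×1714.2 = 99.40 mGal
Difference = 99.40 − (-102.30) = 201.70 mGal

201.7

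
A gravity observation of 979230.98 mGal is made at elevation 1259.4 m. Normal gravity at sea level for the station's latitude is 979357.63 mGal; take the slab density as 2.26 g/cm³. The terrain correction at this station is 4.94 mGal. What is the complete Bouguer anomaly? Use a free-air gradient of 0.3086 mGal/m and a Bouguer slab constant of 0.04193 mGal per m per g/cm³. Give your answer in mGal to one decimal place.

Free-air correction = 0.3086 × 1259.4 = 388.65 mGal
Free-air anomaly = 979230.98 − 979357.63 + (388.65) = 262.00 mGal
Bouguer slab correction = 0.04193 × 2.26 × 1259.4 = 119.34 mGal
Simple Bouguer anomaly = 262.00 − (119.34) = 142.66 mGal
Complete Bouguer anomaly = 142.66 + 4.94 = 147.60 mGal

147.6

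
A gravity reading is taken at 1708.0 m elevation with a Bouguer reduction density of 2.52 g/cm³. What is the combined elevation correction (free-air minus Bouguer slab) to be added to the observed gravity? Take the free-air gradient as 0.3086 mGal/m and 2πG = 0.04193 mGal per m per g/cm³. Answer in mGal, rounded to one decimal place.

346.6

Combined gradient = 0.3086 − 0.04193 × 2.52 = 0.2029364 mGal/m
Combined elevation correction = 0.2029364 × 1708.0 = 346.6 mGal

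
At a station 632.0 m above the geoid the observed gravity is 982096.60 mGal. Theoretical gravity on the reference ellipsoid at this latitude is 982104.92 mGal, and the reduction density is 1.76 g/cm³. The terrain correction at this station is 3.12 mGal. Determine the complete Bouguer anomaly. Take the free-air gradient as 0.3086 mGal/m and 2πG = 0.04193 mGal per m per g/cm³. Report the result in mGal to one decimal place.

Free-air correction = 0.3086 × 632.0 = 195.04 mGal
Free-air anomaly = 982096.60 − 982104.92 + (195.04) = 186.72 mGal
Bouguer slab correction = 0.04193 × 1.76 × 632.0 = 46.64 mGal
Simple Bouguer anomaly = 186.72 − (46.64) = 140.08 mGal
Complete Bouguer anomaly = 140.08 + 3.12 = 143.20 mGal

143.2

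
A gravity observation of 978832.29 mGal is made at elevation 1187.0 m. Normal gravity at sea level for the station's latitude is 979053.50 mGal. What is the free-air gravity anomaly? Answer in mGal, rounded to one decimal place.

Free-air correction = 0.3086 × 1187.0 = 366.31 mGal
Free-air anomaly = 978832.29 − 979053.50 + (366.31) = 145.10 mGal

145.1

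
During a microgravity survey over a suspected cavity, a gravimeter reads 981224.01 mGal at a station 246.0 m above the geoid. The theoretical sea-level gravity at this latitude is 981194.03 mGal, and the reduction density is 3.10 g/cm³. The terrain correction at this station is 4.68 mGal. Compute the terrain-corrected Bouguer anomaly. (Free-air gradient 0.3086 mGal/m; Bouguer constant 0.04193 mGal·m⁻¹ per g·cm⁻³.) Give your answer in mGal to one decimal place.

Free-air correction = 0.3086 × 246.0 = 75.92 mGal
Free-air anomaly = 981224.01 − 981194.03 + (75.92) = 105.90 mGal
Bouguer slab correction = 0.04193 × 3.10 × 246.0 = 31.98 mGal
Simple Bouguer anomaly = 105.90 − (31.98) = 73.92 mGal
Complete Bouguer anomaly = 73.92 + 4.68 = 78.60 mGal

78.6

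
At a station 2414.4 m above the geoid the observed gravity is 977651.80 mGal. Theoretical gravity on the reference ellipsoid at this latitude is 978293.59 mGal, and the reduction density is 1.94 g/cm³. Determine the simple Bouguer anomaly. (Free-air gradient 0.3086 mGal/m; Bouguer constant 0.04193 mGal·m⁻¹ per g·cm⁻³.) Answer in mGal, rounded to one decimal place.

-93.1

Free-air correction = 0.3086 × 2414.4 = 745.08 mGal
Free-air anomaly = 977651.80 − 978293.59 + (745.08) = 103.29 mGal
Bouguer slab correction = 0.04193 × 1.94 × 2414.4 = 196.40 mGal
Simple Bouguer anomaly = 103.29 − (196.40) = -93.11 mGal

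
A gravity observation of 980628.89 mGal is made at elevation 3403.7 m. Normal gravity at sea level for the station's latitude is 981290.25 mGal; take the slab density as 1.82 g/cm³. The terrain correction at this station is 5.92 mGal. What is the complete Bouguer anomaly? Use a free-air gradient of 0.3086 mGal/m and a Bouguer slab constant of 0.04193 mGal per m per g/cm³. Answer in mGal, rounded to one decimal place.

Free-air correction = 0.3086 × 3403.7 = 1050.38 mGal
Free-air anomaly = 980628.89 − 981290.25 + (1050.38) = 389.02 mGal
Bouguer slab correction = 0.04193 × 1.82 × 3403.7 = 259.75 mGal
Simple Bouguer anomaly = 389.02 − (259.75) = 129.27 mGal
Complete Bouguer anomaly = 129.27 + 5.92 = 135.19 mGal

135.2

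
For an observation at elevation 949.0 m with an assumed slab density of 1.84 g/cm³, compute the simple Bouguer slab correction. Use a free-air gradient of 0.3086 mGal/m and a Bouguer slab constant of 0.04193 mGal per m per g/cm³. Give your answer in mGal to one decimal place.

Bouguer slab correction = 0.04193 × 1.84 × 949.0 = 73.2 mGal

73.2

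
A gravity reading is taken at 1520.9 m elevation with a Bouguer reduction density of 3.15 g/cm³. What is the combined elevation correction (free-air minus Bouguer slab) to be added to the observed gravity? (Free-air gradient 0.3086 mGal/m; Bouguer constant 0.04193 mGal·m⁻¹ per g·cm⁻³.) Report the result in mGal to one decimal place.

268.5

Combined gradient = 0.3086 − 0.04193 × 3.15 = 0.1765205 mGal/m
Combined elevation correction = 0.1765205 × 1520.9 = 268.5 mGal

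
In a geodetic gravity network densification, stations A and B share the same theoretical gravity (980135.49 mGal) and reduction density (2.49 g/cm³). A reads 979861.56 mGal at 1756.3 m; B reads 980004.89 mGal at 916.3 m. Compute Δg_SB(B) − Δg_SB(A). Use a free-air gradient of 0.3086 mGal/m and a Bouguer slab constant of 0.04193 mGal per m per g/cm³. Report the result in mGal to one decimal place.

Δg_SB(A) = 979861.56 − 980135.49 + 0.3086×1756.3 − 0.04193×2.49×1756.3 = 84.70 mGal
Δg_SB(B) = 980004.89 − 980135.49 + 0.3086×916.3 − 0.04193×2.49×916.3 = 56.50 mGal
Difference = 56.50 − (84.70) = -28.20 mGal

-28.2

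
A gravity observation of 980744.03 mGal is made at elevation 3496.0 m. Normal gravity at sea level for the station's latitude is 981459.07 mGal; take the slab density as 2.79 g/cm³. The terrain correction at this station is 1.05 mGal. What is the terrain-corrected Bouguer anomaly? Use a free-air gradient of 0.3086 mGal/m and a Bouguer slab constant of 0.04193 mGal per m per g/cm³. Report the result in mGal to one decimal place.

Free-air correction = 0.3086 × 3496.0 = 1078.87 mGal
Free-air anomaly = 980744.03 − 981459.07 + (1078.87) = 363.83 mGal
Bouguer slab correction = 0.04193 × 2.79 × 3496.0 = 408.98 mGal
Simple Bouguer anomaly = 363.83 − (408.98) = -45.15 mGal
Complete Bouguer anomaly = -45.15 + 1.05 = -44.10 mGal

-44.1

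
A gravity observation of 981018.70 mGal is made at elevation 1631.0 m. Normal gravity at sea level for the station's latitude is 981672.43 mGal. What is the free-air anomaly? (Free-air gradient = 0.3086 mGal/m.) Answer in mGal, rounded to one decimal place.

-150.4

Free-air correction = 0.3086 × 1631.0 = 503.33 mGal
Free-air anomaly = 981018.70 − 981672.43 + (503.33) = -150.40 mGal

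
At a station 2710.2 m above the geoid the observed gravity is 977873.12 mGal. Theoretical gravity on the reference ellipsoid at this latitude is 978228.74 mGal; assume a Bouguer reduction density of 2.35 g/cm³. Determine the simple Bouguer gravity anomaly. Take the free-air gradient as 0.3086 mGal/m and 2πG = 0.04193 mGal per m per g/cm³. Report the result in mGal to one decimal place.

Free-air correction = 0.3086 × 2710.2 = 836.37 mGal
Free-air anomaly = 977873.12 − 978228.74 + (836.37) = 480.75 mGal
Bouguer slab correction = 0.04193 × 2.35 × 2710.2 = 267.05 mGal
Simple Bouguer anomaly = 480.75 − (267.05) = 213.70 mGal

213.7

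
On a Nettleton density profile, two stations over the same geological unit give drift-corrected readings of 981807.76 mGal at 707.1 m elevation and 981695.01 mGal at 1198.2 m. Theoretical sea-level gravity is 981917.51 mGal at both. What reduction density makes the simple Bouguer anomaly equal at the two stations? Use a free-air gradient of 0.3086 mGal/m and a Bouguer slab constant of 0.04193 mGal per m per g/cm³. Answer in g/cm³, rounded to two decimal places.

1.88

Δg_obs = 981695.01 − 981807.76 = -112.75 mGal over Δh = 1198.2 − 707.1 = 491.1 m
Equal Bouguer anomalies ⇒ Δg_obs + (0.3086 − 0.04193ρ)·Δh = 0
0.3086 − 0.04193ρ = −Δg_obs/Δh = 0.22959
ρ = (0.3086 − 0.22959) / 0.04193 = 1.88 g/cm³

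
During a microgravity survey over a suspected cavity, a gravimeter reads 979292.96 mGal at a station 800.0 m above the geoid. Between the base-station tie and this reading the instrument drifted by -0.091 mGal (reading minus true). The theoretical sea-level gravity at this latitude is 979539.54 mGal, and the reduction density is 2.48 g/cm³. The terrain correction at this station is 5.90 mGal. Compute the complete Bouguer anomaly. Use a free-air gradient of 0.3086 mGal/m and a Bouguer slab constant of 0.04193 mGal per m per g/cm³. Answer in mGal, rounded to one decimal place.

-76.9

Drift-corrected reading = 979292.96 − (-0.091) = 979293.051 mGal
Free-air correction = 0.3086 × 800.0 = 246.88 mGal
Free-air anomaly = 979293.051 − 979539.54 + (246.88) = 0.391 mGal
Bouguer slab correction = 0.04193 × 2.48 × 800.0 = 83.19 mGal
Simple Bouguer anomaly = 0.391 − (83.19) = -82.799 mGal
Complete Bouguer anomaly = -82.799 + 5.90 = -76.899 mGal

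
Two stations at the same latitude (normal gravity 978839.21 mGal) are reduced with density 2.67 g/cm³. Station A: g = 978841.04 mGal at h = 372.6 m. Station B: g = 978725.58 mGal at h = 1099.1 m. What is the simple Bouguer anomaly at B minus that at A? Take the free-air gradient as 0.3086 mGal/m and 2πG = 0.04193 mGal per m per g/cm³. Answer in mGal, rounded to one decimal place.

Δg_SB(A) = 978841.04 − 978839.21 + 0.3086×372.6 − 0.04193×2.67×372.6 = 75.10 mGal
Δg_SB(B) = 978725.58 − 978839.21 + 0.3086×1099.1 − 0.04193×2.67×1099.1 = 102.50 mGal
Difference = 102.50 − (75.10) = 27.40 mGal

27.4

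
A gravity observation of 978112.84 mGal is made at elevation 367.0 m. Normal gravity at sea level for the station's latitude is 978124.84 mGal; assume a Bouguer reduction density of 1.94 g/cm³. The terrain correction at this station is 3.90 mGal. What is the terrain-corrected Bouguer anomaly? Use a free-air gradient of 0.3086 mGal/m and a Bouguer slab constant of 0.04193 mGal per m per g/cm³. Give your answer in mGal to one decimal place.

75.3

Free-air correction = 0.3086 × 367.0 = 113.26 mGal
Free-air anomaly = 978112.84 − 978124.84 + (113.26) = 101.26 mGal
Bouguer slab correction = 0.04193 × 1.94 × 367.0 = 29.85 mGal
Simple Bouguer anomaly = 101.26 − (29.85) = 71.41 mGal
Complete Bouguer anomaly = 71.41 + 3.90 = 75.31 mGal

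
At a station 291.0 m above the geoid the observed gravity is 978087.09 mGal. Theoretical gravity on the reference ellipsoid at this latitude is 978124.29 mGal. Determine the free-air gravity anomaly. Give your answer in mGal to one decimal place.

52.6

Free-air correction = 0.3086 × 291.0 = 89.80 mGal
Free-air anomaly = 978087.09 − 978124.29 + (89.80) = 52.60 mGal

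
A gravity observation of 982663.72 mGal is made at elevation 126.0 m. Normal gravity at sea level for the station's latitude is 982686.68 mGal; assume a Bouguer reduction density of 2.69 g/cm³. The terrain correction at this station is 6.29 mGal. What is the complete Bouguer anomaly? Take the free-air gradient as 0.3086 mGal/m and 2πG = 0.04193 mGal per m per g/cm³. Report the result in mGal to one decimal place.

8.0

Free-air correction = 0.3086 × 126.0 = 38.88 mGal
Free-air anomaly = 982663.72 − 982686.68 + (38.88) = 15.92 mGal
Bouguer slab correction = 0.04193 × 2.69 × 126.0 = 14.21 mGal
Simple Bouguer anomaly = 15.92 − (14.21) = 1.71 mGal
Complete Bouguer anomaly = 1.71 + 6.29 = 8.00 mGal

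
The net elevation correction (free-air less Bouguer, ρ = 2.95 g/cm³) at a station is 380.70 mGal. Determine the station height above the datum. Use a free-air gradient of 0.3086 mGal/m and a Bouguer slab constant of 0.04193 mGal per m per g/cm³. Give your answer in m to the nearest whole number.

Combined gradient = 0.3086 − 0.04193 × 2.95 = 0.1849065 mGal/m
h = 380.70 / 0.1849065 = 2058.88 m

2059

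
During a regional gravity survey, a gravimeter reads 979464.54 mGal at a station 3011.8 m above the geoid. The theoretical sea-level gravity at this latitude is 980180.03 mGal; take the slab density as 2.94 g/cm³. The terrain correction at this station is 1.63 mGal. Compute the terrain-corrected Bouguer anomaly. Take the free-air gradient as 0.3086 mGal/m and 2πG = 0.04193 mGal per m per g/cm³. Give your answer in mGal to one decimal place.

-155.7

Free-air correction = 0.3086 × 3011.8 = 929.44 mGal
Free-air anomaly = 979464.54 − 980180.03 + (929.44) = 213.95 mGal
Bouguer slab correction = 0.04193 × 2.94 × 3011.8 = 371.28 mGal
Simple Bouguer anomaly = 213.95 − (371.28) = -157.33 mGal
Complete Bouguer anomaly = -157.33 + 1.63 = -155.70 mGal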